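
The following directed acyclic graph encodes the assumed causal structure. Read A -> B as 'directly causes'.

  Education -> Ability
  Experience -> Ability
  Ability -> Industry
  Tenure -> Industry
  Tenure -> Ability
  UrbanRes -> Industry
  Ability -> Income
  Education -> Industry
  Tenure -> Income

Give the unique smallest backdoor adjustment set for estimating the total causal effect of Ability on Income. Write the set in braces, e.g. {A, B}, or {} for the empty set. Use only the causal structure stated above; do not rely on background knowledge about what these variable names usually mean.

{Tenure}

Variables eligible for adjustment (non-descendants of Ability, excluding Ability and Income): {Education, Experience, Tenure, UrbanRes}.
Backdoor paths from Ability to Income:
  P1: Ability <- Education -> Industry <- Tenure -> Income
  P2: Ability <- Tenure -> Income
The empty set is not sufficient: P2 (Ability <- Tenure -> Income) has no collider blocking it and no conditioned non-collider, so it is open.
Try {Tenure}:
  P1: blocked at collider Industry (neither it nor any descendant is in the conditioning set).
  P2: blocked at fork node Tenure ∈ conditioning set.
{Tenure} contains no descendant of Ability and blocks every backdoor path.
No other singleton works — e.g. {Education} leaves P2 open — so {Tenure} is the unique smallest valid adjustment set.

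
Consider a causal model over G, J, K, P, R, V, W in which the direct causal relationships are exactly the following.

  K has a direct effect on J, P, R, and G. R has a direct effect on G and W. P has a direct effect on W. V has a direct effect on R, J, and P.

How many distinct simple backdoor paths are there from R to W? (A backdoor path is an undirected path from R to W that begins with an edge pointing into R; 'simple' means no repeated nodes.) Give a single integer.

4

A backdoor path from R to W is any simple undirected path whose first edge points into R (i.e. leaves R via a parent).
Parents of R: {K, V}.
Enumerating:
  P1: R <- K -> P -> W
  P2: R <- K -> J <- V -> P -> W
  P3: R <- V -> P -> W
  P4: R <- V -> J <- K -> P -> W
That exhausts the simple backdoor paths. Count: 4.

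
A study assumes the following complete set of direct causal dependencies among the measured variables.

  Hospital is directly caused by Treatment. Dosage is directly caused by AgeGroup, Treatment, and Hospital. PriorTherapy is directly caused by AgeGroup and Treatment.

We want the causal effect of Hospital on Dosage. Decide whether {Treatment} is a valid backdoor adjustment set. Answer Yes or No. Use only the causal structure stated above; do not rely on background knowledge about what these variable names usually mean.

Yes

Backdoor paths from Hospital to Dosage (paths whose first edge points into Hospital):
  P1: Hospital <- Treatment -> PriorTherapy <- AgeGroup -> Dosage
  P2: Hospital <- Treatment -> Dosage
Condition 1 (no descendant of Hospital in the set): holds — descendants of Hospital are {Dosage}; none are in {Treatment}.
Condition 2 (every backdoor path blocked by {Treatment}):
  P1: blocked at fork node Treatment ∈ conditioning set.
  P2: blocked at fork node Treatment ∈ conditioning set.
{Treatment} satisfies the backdoor criterion.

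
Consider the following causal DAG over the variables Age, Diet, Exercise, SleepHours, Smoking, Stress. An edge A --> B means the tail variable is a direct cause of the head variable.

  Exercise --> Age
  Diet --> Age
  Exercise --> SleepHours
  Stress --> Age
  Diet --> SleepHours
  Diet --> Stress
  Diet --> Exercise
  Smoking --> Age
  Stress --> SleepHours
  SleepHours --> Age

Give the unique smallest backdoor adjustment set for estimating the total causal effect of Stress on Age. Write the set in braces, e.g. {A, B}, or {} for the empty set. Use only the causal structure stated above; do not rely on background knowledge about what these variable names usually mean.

{Diet}

Variables eligible for adjustment (non-descendants of Stress, excluding Stress and Age): {Diet, Exercise, Smoking}.
Backdoor paths from Stress to Age:
  P1: Stress <- Diet -> Exercise -> SleepHours -> Age
  P2: Stress <- Diet -> Exercise -> Age
  P3: Stress <- Diet -> SleepHours <- Exercise -> Age
  P4: Stress <- Diet -> SleepHours -> Age
  P5: Stress <- Diet -> Age
The empty set is not sufficient: P1 (Stress <- Diet -> Exercise -> SleepHours -> Age) has no collider blocking it and no conditioned non-collider, so it is open.
Try {Diet}:
  P1: blocked at fork node Diet ∈ conditioning set.
  P2: blocked at fork node Diet ∈ conditioning set.
  P3: blocked at fork node Diet ∈ conditioning set.
  P4: blocked at fork node Diet ∈ conditioning set.
  P5: blocked at fork node Diet ∈ conditioning set.
{Diet} contains no descendant of Stress and blocks every backdoor path.
No other singleton works — e.g. {Smoking} leaves P1 open — so {Diet} is the unique smallest valid adjustment set.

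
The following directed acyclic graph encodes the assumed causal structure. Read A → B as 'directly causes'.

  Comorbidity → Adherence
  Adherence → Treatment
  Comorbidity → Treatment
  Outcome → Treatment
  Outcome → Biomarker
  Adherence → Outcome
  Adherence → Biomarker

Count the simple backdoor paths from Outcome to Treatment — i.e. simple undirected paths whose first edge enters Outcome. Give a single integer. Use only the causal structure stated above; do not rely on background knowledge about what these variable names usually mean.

A backdoor path from Outcome to Treatment is any simple undirected path whose first edge points into Outcome (i.e. leaves Outcome via a parent).
Parents of Outcome: {Adherence}.
Enumerating:
  P1: Outcome <- Adherence <- Comorbidity -> Treatment
  P2: Outcome <- Adherence -> Treatment
That exhausts the simple backdoor paths. Count: 2.

2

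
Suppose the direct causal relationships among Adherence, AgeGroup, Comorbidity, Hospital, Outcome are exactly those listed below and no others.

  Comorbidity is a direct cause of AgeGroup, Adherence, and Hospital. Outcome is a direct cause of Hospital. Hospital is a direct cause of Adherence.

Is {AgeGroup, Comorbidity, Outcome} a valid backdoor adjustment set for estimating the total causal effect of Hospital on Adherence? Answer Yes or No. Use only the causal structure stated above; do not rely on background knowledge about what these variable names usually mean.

Backdoor paths from Hospital to Adherence (paths whose first edge points into Hospital):
  P1: Hospital <- Comorbidity -> Adherence
Condition 1 (no descendant of Hospital in the set): holds — descendants of Hospital are {Adherence}; none are in {AgeGroup, Comorbidity, Outcome}.
Condition 2 (every backdoor path blocked by {AgeGroup, Comorbidity, Outcome}):
  P1: blocked at fork node Comorbidity ∈ conditioning set.
{AgeGroup, Comorbidity, Outcome} satisfies the backdoor criterion.

Yes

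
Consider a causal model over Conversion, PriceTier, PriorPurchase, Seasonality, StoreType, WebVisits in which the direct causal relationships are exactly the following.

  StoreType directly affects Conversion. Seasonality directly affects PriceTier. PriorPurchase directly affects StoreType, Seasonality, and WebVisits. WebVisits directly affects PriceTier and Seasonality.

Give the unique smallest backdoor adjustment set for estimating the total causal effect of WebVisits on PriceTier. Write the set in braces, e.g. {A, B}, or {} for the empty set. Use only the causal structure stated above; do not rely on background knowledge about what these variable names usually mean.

{PriorPurchase}

Variables eligible for adjustment (non-descendants of WebVisits, excluding WebVisits and PriceTier): {Conversion, PriorPurchase, StoreType}.
Backdoor paths from WebVisits to PriceTier:
  P1: WebVisits <- PriorPurchase -> Seasonality -> PriceTier
The empty set is not sufficient: P1 (WebVisits <- PriorPurchase -> Seasonality -> PriceTier) has no collider blocking it and no conditioned non-collider, so it is open.
Try {PriorPurchase}:
  P1: blocked at fork node PriorPurchase ∈ conditioning set.
{PriorPurchase} contains no descendant of WebVisits and blocks every backdoor path.
No other singleton works — e.g. {StoreType} leaves P1 open — so {PriorPurchase} is the unique smallest valid adjustment set.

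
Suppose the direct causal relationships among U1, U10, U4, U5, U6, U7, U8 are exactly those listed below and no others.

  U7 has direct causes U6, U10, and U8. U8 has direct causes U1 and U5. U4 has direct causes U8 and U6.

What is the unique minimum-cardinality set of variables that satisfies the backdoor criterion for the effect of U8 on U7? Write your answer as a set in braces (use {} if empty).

{}

Variables eligible for adjustment (non-descendants of U8, excluding U8 and U7): {U1, U10, U5, U6}.
Backdoor paths from U8 to U7:
  (none)
With no backdoor paths the empty set already satisfies the criterion, and it is trivially minimal.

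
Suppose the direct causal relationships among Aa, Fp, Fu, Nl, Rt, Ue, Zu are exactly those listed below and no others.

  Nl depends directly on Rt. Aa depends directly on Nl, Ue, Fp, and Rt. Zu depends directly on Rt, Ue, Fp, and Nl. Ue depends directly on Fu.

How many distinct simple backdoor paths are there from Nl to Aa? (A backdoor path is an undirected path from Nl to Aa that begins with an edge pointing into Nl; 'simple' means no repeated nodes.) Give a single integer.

3

A backdoor path from Nl to Aa is any simple undirected path whose first edge points into Nl (i.e. leaves Nl via a parent).
Parents of Nl: {Rt}.
Enumerating:
  P1: Nl <- Rt -> Zu <- Ue -> Aa
  P2: Nl <- Rt -> Zu <- Fp -> Aa
  P3: Nl <- Rt -> Aa
That exhausts the simple backdoor paths. Count: 3.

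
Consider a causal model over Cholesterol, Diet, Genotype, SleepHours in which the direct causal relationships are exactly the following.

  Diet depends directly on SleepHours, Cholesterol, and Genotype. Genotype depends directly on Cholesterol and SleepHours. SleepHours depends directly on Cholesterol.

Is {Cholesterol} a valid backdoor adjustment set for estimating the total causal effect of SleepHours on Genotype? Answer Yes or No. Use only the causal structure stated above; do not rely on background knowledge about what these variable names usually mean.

Yes

Backdoor paths from SleepHours to Genotype (paths whose first edge points into SleepHours):
  P1: SleepHours <- Cholesterol -> Genotype
  P2: SleepHours <- Cholesterol -> Diet <- Genotype
Condition 1 (no descendant of SleepHours in the set): holds — descendants of SleepHours are {Diet, Genotype}; none are in {Cholesterol}.
Condition 2 (every backdoor path blocked by {Cholesterol}):
  P1: blocked at fork node Cholesterol ∈ conditioning set.
  P2: blocked at fork node Cholesterol ∈ conditioning set.
{Cholesterol} satisfies the backdoor criterion.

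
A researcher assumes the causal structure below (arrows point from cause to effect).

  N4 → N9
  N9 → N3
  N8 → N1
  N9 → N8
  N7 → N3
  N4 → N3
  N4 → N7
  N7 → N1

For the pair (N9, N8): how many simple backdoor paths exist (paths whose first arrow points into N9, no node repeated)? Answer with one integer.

2

A backdoor path from N9 to N8 is any simple undirected path whose first edge points into N9 (i.e. leaves N9 via a parent).
Parents of N9: {N4}.
Enumerating:
  P1: N9 <- N4 -> N7 -> N1 <- N8
  P2: N9 <- N4 -> N3 <- N7 -> N1 <- N8
That exhausts the simple backdoor paths. Count: 2.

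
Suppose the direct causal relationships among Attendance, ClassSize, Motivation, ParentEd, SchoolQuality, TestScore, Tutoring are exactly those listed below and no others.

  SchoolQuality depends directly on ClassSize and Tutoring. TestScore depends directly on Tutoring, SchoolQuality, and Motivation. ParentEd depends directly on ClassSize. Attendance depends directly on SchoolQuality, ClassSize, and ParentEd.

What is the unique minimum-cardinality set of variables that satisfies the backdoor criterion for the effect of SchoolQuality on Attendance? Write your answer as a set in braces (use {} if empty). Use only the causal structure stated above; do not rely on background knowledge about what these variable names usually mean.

Variables eligible for adjustment (non-descendants of SchoolQuality, excluding SchoolQuality and Attendance): {ClassSize, Motivation, ParentEd, Tutoring}.
Backdoor paths from SchoolQuality to Attendance:
  P1: SchoolQuality <- ClassSize -> ParentEd -> Attendance
  P2: SchoolQuality <- ClassSize -> Attendance
The empty set is not sufficient: P1 (SchoolQuality <- ClassSize -> ParentEd -> Attendance) has no collider blocking it and no conditioned non-collider, so it is open.
Try {ClassSize}:
  P1: blocked at fork node ClassSize ∈ conditioning set.
  P2: blocked at fork node ClassSize ∈ conditioning set.
{ClassSize} contains no descendant of SchoolQuality and blocks every backdoor path.
No other singleton works — e.g. {Motivation} leaves P1 open — so {ClassSize} is the unique smallest valid adjustment set.

{ClassSize}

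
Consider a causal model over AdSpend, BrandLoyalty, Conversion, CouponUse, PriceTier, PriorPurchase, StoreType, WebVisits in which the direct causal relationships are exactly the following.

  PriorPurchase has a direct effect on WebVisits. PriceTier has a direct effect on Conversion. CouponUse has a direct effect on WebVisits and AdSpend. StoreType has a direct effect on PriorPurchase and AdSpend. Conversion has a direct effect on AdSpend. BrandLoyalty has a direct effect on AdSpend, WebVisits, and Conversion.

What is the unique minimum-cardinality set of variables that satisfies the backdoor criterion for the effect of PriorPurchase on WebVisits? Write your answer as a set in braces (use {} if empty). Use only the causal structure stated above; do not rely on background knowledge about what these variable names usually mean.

{}

Variables eligible for adjustment (non-descendants of PriorPurchase, excluding PriorPurchase and WebVisits): {AdSpend, BrandLoyalty, Conversion, CouponUse, PriceTier, StoreType}.
Backdoor paths from PriorPurchase to WebVisits:
  P1: PriorPurchase <- StoreType -> AdSpend <- BrandLoyalty -> WebVisits
  P2: PriorPurchase <- StoreType -> AdSpend <- CouponUse -> WebVisits
  P3: PriorPurchase <- StoreType -> AdSpend <- Conversion <- BrandLoyalty -> WebVisits
Each backdoor path contains an unconditioned collider, so every path is already blocked with the empty conditioning set:
  P1: blocked at collider AdSpend (neither it nor any descendant is in the conditioning set).
  P2: blocked at collider AdSpend (neither it nor any descendant is in the conditioning set).
  P3: blocked at collider AdSpend (neither it nor any descendant is in the conditioning set).
The empty set is therefore the unique smallest valid set.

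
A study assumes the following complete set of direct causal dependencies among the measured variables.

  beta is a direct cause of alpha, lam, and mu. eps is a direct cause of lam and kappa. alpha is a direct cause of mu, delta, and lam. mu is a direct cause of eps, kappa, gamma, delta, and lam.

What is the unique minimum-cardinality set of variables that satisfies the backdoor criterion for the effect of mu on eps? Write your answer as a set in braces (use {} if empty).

{}

Variables eligible for adjustment (non-descendants of mu, excluding mu and eps): {alpha, beta}.
Backdoor paths from mu to eps:
  P1: mu <- beta -> alpha -> lam <- eps
  P2: mu <- beta -> lam <- eps
  P3: mu <- alpha <- beta -> lam <- eps
  P4: mu <- alpha -> lam <- eps
Each backdoor path contains an unconditioned collider, so every path is already blocked with the empty conditioning set:
  P1: blocked at collider lam (neither it nor any descendant is in the conditioning set).
  P2: blocked at collider lam (neither it nor any descendant is in the conditioning set).
  P3: blocked at collider lam (neither it nor any descendant is in the conditioning set).
  P4: blocked at collider lam (neither it nor any descendant is in the conditioning set).
The empty set is therefore the unique smallest valid set.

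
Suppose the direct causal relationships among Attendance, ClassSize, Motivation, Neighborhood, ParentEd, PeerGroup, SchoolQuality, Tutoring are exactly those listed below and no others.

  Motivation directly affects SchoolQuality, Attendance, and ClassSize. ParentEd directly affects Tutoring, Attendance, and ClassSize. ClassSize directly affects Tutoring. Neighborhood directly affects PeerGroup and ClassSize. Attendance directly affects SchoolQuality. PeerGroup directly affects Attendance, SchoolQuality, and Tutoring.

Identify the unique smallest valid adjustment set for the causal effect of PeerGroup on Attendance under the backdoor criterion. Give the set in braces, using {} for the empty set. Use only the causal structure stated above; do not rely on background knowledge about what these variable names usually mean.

Variables eligible for adjustment (non-descendants of PeerGroup, excluding PeerGroup and Attendance): {ClassSize, Motivation, Neighborhood, ParentEd}.
Backdoor paths from PeerGroup to Attendance:
  P1: PeerGroup <- Neighborhood -> ClassSize <- ParentEd -> Attendance
  P2: PeerGroup <- Neighborhood -> ClassSize <- Motivation -> Attendance
  P3: PeerGroup <- Neighborhood -> ClassSize <- Motivation -> SchoolQuality <- Attendance
  P4: PeerGroup <- Neighborhood -> ClassSize -> Tutoring <- ParentEd -> Attendance
Each backdoor path contains an unconditioned collider, so every path is already blocked with the empty conditioning set:
  P1: blocked at collider ClassSize (neither it nor any descendant is in the conditioning set).
  P2: blocked at collider ClassSize (neither it nor any descendant is in the conditioning set).
  P3: blocked at collider ClassSize (neither it nor any descendant is in the conditioning set).
  P4: blocked at collider Tutoring (neither it nor any descendant is in the conditioning set).
The empty set is therefore the unique smallest valid set.

{}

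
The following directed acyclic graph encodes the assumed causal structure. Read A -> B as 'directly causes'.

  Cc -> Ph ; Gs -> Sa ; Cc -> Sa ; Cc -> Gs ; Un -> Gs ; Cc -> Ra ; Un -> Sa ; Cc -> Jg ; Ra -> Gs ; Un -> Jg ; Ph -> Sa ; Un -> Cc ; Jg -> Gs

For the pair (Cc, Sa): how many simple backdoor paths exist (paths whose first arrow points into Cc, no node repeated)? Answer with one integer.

A backdoor path from Cc to Sa is any simple undirected path whose first edge points into Cc (i.e. leaves Cc via a parent).
Parents of Cc: {Un}.
Enumerating:
  P1: Cc <- Un -> Jg -> Gs -> Sa
  P2: Cc <- Un -> Gs -> Sa
  P3: Cc <- Un -> Sa
That exhausts the simple backdoor paths. Count: 3.

3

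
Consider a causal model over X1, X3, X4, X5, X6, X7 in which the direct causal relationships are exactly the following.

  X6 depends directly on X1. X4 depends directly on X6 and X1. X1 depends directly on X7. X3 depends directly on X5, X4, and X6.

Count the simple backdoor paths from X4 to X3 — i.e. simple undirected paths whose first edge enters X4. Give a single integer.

A backdoor path from X4 to X3 is any simple undirected path whose first edge points into X4 (i.e. leaves X4 via a parent).
Parents of X4: {X1, X6}.
Enumerating:
  P1: X4 <- X1 -> X6 -> X3
  P2: X4 <- X6 -> X3
That exhausts the simple backdoor paths. Count: 2.

2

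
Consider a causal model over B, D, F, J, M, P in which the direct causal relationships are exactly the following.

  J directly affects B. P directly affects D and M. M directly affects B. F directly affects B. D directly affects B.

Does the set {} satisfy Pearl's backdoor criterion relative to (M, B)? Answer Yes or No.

No

Backdoor paths from M to B (paths whose first edge points into M):
  P1: M <- P -> D -> B
Condition 1 (no descendant of M in the set): holds — descendants of M are {B}; none are in {}.
Condition 2 (every backdoor path blocked by {}):
  P1: open — no interior node is in the conditioning set.
{} does not satisfy the backdoor criterion.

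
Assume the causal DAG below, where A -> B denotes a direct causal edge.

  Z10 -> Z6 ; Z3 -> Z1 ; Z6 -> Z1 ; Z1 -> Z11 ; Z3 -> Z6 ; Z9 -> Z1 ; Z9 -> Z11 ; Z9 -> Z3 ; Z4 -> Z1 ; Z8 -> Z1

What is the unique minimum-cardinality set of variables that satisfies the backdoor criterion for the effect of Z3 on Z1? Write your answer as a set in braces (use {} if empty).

{Z9}

Variables eligible for adjustment (non-descendants of Z3, excluding Z3 and Z1): {Z10, Z4, Z8, Z9}.
Backdoor paths from Z3 to Z1:
  P1: Z3 <- Z9 -> Z1
  P2: Z3 <- Z9 -> Z11 <- Z1
The empty set is not sufficient: P1 (Z3 <- Z9 -> Z1) has no collider blocking it and no conditioned non-collider, so it is open.
Try {Z9}:
  P1: blocked at fork node Z9 ∈ conditioning set.
  P2: blocked at fork node Z9 ∈ conditioning set.
{Z9} contains no descendant of Z3 and blocks every backdoor path.
No other singleton works — e.g. {Z10} leaves P1 open — so {Z9} is the unique smallest valid adjustment set.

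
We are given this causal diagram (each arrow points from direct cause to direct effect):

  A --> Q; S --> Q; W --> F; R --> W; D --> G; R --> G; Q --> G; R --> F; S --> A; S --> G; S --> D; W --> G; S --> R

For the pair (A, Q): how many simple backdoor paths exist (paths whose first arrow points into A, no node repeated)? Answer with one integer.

A backdoor path from A to Q is any simple undirected path whose first edge points into A (i.e. leaves A via a parent).
Parents of A: {S}.
Enumerating:
  P1: A <- S -> R -> W -> G <- Q
  P2: A <- S -> R -> F <- W -> G <- Q
  P3: A <- S -> R -> G <- Q
  P4: A <- S -> Q
  P5: A <- S -> D -> G <- Q
  P6: A <- S -> G <- Q
That exhausts the simple backdoor paths. Count: 6.

6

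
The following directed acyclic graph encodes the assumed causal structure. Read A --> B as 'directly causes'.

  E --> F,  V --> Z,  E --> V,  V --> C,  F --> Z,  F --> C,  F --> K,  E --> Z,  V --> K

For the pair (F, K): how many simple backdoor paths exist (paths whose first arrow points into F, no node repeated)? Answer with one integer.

2

A backdoor path from F to K is any simple undirected path whose first edge points into F (i.e. leaves F via a parent).
Parents of F: {E}.
Enumerating:
  P1: F <- E -> V -> K
  P2: F <- E -> Z <- V -> K
That exhausts the simple backdoor paths. Count: 2.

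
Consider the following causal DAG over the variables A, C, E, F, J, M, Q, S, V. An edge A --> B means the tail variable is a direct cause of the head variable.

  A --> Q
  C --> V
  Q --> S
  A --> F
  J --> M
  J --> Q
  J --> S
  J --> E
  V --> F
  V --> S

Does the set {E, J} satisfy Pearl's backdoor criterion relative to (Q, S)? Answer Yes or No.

Backdoor paths from Q to S (paths whose first edge points into Q):
  P1: Q <- J -> S
  P2: Q <- A -> F <- V -> S
Condition 1 (no descendant of Q in the set): holds — descendants of Q are {S}; none are in {E, J}.
Condition 2 (every backdoor path blocked by {E, J}):
  P1: blocked at fork node J ∈ conditioning set.
  P2: blocked at collider F (neither it nor any descendant is in the conditioning set).
{E, J} satisfies the backdoor criterion.

Yes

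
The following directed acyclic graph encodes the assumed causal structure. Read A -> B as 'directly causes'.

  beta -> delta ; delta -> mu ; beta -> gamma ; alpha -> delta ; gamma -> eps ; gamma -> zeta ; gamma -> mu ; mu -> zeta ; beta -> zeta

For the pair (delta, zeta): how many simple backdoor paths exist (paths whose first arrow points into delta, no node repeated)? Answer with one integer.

A backdoor path from delta to zeta is any simple undirected path whose first edge points into delta (i.e. leaves delta via a parent).
Parents of delta: {alpha, beta}.
Enumerating:
  P1: delta <- beta -> gamma -> mu -> zeta
  P2: delta <- beta -> gamma -> zeta
  P3: delta <- beta -> zeta
That exhausts the simple backdoor paths. Count: 3.

3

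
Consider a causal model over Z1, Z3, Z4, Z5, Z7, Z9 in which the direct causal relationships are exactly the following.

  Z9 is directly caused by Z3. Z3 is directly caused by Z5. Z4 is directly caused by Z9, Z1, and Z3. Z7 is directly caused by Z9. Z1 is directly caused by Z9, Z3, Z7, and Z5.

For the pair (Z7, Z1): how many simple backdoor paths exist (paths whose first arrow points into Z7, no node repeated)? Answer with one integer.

7

A backdoor path from Z7 to Z1 is any simple undirected path whose first edge points into Z7 (i.e. leaves Z7 via a parent).
Parents of Z7: {Z9}.
Enumerating:
  P1: Z7 <- Z9 <- Z3 <- Z5 -> Z1
  P2: Z7 <- Z9 <- Z3 -> Z1
  P3: Z7 <- Z9 <- Z3 -> Z4 <- Z1
  P4: Z7 <- Z9 -> Z1
  P5: Z7 <- Z9 -> Z4 <- Z3 <- Z5 -> Z1
  P6: Z7 <- Z9 -> Z4 <- Z3 -> Z1
  P7: Z7 <- Z9 -> Z4 <- Z1
That exhausts the simple backdoor paths. Count: 7.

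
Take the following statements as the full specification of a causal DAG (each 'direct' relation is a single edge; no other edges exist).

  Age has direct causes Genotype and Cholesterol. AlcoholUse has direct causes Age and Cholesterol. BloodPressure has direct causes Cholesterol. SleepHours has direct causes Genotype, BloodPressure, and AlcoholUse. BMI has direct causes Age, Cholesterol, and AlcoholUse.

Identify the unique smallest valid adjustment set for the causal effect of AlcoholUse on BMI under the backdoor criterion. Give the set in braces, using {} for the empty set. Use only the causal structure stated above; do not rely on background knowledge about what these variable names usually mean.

Variables eligible for adjustment (non-descendants of AlcoholUse, excluding AlcoholUse and BMI): {Age, BloodPressure, Cholesterol, Genotype}.
Backdoor paths from AlcoholUse to BMI:
  P1: AlcoholUse <- Cholesterol -> BloodPressure -> SleepHours <- Genotype -> Age -> BMI
  P2: AlcoholUse <- Cholesterol -> Age -> BMI
  P3: AlcoholUse <- Cholesterol -> BMI
  P4: AlcoholUse <- Age <- Cholesterol -> BMI
  P5: AlcoholUse <- Age <- Genotype -> SleepHours <- BloodPressure <- Cholesterol -> BMI
  P6: AlcoholUse <- Age -> BMI
The empty set is not sufficient: P2 (AlcoholUse <- Cholesterol -> Age -> BMI) has no collider blocking it and no conditioned non-collider, so it is open.
Try {Age, Cholesterol}:
  P1: blocked at fork node Cholesterol ∈ conditioning set.
  P2: blocked at fork node Cholesterol ∈ conditioning set.
  P3: blocked at fork node Cholesterol ∈ conditioning set.
  P4: blocked at chain node Age ∈ conditioning set.
  P5: blocked at chain node Age ∈ conditioning set.
  P6: blocked at fork node Age ∈ conditioning set.
{Age, Cholesterol} contains no descendant of AlcoholUse and blocks every backdoor path.
Every element of {Age, Cholesterol} is needed (dropping Age leaves P6 open; dropping Cholesterol leaves P3 open), so no proper subset is valid.
Among all size-2 subsets of the eligible variables, only {Age, Cholesterol} blocks every backdoor path, so it is the unique smallest valid adjustment set.

{Age, Cholesterol}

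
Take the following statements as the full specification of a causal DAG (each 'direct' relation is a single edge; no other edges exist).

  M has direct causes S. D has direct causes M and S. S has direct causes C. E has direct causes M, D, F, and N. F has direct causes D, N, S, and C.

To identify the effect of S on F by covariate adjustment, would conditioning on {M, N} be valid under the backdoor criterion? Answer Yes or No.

No

Backdoor paths from S to F (paths whose first edge points into S):
  P1: S <- C -> F
Condition 1 (no descendant of S in the set): FAILS — M is a descendant of S.
Condition 2 (every backdoor path blocked by {M, N}):
  P1: open — no interior node is in the conditioning set.
{M, N} does not satisfy the backdoor criterion.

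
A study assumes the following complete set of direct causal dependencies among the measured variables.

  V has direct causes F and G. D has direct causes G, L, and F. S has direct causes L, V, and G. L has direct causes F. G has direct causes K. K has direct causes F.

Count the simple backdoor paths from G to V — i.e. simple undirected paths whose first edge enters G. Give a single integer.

3

A backdoor path from G to V is any simple undirected path whose first edge points into G (i.e. leaves G via a parent).
Parents of G: {K}.
Enumerating:
  P1: G <- K <- F -> L -> S <- V
  P2: G <- K <- F -> V
  P3: G <- K <- F -> D <- L -> S <- V
That exhausts the simple backdoor paths. Count: 3.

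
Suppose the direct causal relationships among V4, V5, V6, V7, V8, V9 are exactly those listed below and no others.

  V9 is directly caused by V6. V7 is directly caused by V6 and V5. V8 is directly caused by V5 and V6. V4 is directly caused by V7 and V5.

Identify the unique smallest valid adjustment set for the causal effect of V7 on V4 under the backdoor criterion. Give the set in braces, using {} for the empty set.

Variables eligible for adjustment (non-descendants of V7, excluding V7 and V4): {V5, V6, V8, V9}.
Backdoor paths from V7 to V4:
  P1: V7 <- V5 -> V4
  P2: V7 <- V6 -> V8 <- V5 -> V4
The empty set is not sufficient: P1 (V7 <- V5 -> V4) has no collider blocking it and no conditioned non-collider, so it is open.
Try {V5}:
  P1: blocked at fork node V5 ∈ conditioning set.
  P2: blocked at collider V8 (neither it nor any descendant is in the conditioning set).
{V5} contains no descendant of V7 and blocks every backdoor path.
No other singleton works — e.g. {V6} leaves P1 open — so {V5} is the unique smallest valid adjustment set.

{V5}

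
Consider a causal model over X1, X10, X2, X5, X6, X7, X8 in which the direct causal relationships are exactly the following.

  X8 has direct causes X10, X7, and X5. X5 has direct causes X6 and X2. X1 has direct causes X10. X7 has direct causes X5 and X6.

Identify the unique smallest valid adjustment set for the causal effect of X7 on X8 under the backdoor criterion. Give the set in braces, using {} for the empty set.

{X5}

Variables eligible for adjustment (non-descendants of X7, excluding X7 and X8): {X1, X10, X2, X5, X6}.
Backdoor paths from X7 to X8:
  P1: X7 <- X6 -> X5 -> X8
  P2: X7 <- X5 -> X8
The empty set is not sufficient: P1 (X7 <- X6 -> X5 -> X8) has no collider blocking it and no conditioned non-collider, so it is open.
Try {X5}:
  P1: blocked at chain node X5 ∈ conditioning set.
  P2: blocked at fork node X5 ∈ conditioning set.
{X5} contains no descendant of X7 and blocks every backdoor path.
No other singleton works — e.g. {X10} leaves P1 open — so {X5} is the unique smallest valid adjustment set.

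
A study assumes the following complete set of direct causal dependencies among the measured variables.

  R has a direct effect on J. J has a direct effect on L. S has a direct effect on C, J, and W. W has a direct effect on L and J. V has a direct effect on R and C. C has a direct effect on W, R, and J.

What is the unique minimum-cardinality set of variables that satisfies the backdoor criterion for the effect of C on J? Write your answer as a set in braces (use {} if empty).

{S, V}

Variables eligible for adjustment (non-descendants of C, excluding C and J): {S, V}.
Backdoor paths from C to J:
  P1: C <- V -> R -> J
  P2: C <- S -> W -> J
  P3: C <- S -> W -> L <- J
  P4: C <- S -> J
The empty set is not sufficient: P1 (C <- V -> R -> J) has no collider blocking it and no conditioned non-collider, so it is open.
Try {S, V}:
  P1: blocked at fork node V ∈ conditioning set.
  P2: blocked at fork node S ∈ conditioning set.
  P3: blocked at fork node S ∈ conditioning set.
  P4: blocked at fork node S ∈ conditioning set.
{S, V} contains no descendant of C and blocks every backdoor path.
Every element of {S, V} is needed (dropping S leaves P2 open; dropping V leaves P1 open), so no proper subset is valid.
Among all size-2 subsets of the eligible variables, only {S, V} blocks every backdoor path, so it is the unique smallest valid adjustment set.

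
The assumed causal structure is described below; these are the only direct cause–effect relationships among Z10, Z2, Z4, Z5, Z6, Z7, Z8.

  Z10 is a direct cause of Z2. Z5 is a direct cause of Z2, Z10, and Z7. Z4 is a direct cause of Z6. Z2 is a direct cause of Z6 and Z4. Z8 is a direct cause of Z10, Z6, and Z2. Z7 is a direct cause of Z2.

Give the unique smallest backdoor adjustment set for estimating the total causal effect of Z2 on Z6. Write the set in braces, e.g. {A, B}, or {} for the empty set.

{Z8}

Variables eligible for adjustment (non-descendants of Z2, excluding Z2 and Z6): {Z10, Z5, Z7, Z8}.
Backdoor paths from Z2 to Z6:
  P1: Z2 <- Z8 -> Z6
  P2: Z2 <- Z5 -> Z10 <- Z8 -> Z6
  P3: Z2 <- Z10 <- Z8 -> Z6
  P4: Z2 <- Z7 <- Z5 -> Z10 <- Z8 -> Z6
The empty set is not sufficient: P1 (Z2 <- Z8 -> Z6) has no collider blocking it and no conditioned non-collider, so it is open.
Try {Z8}:
  P1: blocked at fork node Z8 ∈ conditioning set.
  P2: blocked at collider Z10 (neither it nor any descendant is in the conditioning set).
  P3: blocked at fork node Z8 ∈ conditioning set.
  P4: blocked at collider Z10 (neither it nor any descendant is in the conditioning set).
{Z8} contains no descendant of Z2 and blocks every backdoor path.
No other singleton works — e.g. {Z5} leaves P1 open — so {Z8} is the unique smallest valid adjustment set.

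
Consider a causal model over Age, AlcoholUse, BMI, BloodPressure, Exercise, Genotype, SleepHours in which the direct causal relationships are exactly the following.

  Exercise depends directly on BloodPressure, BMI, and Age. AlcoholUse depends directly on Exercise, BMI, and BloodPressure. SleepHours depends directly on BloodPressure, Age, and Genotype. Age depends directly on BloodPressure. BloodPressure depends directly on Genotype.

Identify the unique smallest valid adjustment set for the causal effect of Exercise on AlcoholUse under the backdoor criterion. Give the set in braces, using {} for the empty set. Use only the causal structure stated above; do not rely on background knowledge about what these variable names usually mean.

{BMI, BloodPressure}

Variables eligible for adjustment (non-descendants of Exercise, excluding Exercise and AlcoholUse): {Age, BMI, BloodPressure, Genotype, SleepHours}.
Backdoor paths from Exercise to AlcoholUse:
  P1: Exercise <- BMI -> AlcoholUse
  P2: Exercise <- BloodPressure -> AlcoholUse
  P3: Exercise <- Age <- BloodPressure -> AlcoholUse
  P4: Exercise <- Age -> SleepHours <- Genotype -> BloodPressure -> AlcoholUse
  P5: Exercise <- Age -> SleepHours <- BloodPressure -> AlcoholUse
The empty set is not sufficient: P1 (Exercise <- BMI -> AlcoholUse) has no collider blocking it and no conditioned non-collider, so it is open.
Try {BMI, BloodPressure}:
  P1: blocked at fork node BMI ∈ conditioning set.
  P2: blocked at fork node BloodPressure ∈ conditioning set.
  P3: blocked at fork node BloodPressure ∈ conditioning set.
  P4: blocked at collider SleepHours (neither it nor any descendant is in the conditioning set).
  P5: blocked at collider SleepHours (neither it nor any descendant is in the conditioning set).
{BMI, BloodPressure} contains no descendant of Exercise and blocks every backdoor path.
Every element of {BMI, BloodPressure} is needed (dropping BMI leaves P1 open; dropping BloodPressure leaves P2 open), so no proper subset is valid.
Among all size-2 subsets of the eligible variables, only {BMI, BloodPressure} blocks every backdoor path, so it is the unique smallest valid adjustment set.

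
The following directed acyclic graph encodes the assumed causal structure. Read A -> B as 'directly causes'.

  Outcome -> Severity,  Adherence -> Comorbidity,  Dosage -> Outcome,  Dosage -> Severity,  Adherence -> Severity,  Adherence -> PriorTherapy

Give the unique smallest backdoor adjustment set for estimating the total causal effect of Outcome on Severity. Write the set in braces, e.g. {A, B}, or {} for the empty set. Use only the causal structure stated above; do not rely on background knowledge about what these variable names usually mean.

Variables eligible for adjustment (non-descendants of Outcome, excluding Outcome and Severity): {Adherence, Comorbidity, Dosage, PriorTherapy}.
Backdoor paths from Outcome to Severity:
  P1: Outcome <- Dosage -> Severity
The empty set is not sufficient: P1 (Outcome <- Dosage -> Severity) has no collider blocking it and no conditioned non-collider, so it is open.
Try {Dosage}:
  P1: blocked at fork node Dosage ∈ conditioning set.
{Dosage} contains no descendant of Outcome and blocks every backdoor path.
No other singleton works — e.g. {Adherence} leaves P1 open — so {Dosage} is the unique smallest valid adjustment set.

{Dosage}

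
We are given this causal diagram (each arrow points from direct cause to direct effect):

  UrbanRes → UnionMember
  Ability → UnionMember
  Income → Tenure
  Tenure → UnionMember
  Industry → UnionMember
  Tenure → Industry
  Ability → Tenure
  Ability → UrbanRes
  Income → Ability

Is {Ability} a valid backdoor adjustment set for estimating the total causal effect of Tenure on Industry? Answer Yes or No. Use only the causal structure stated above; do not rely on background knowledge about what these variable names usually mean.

Yes

Backdoor paths from Tenure to Industry (paths whose first edge points into Tenure):
  P1: Tenure <- Income -> Ability -> UrbanRes -> UnionMember <- Industry
  P2: Tenure <- Income -> Ability -> UnionMember <- Industry
  P3: Tenure <- Ability -> UrbanRes -> UnionMember <- Industry
  P4: Tenure <- Ability -> UnionMember <- Industry
Condition 1 (no descendant of Tenure in the set): holds — descendants of Tenure are {Industry, UnionMember}; none are in {Ability}.
Condition 2 (every backdoor path blocked by {Ability}):
  P1: blocked at chain node Ability ∈ conditioning set.
  P2: blocked at chain node Ability ∈ conditioning set.
  P3: blocked at fork node Ability ∈ conditioning set.
  P4: blocked at fork node Ability ∈ conditioning set.
{Ability} satisfies the backdoor criterion.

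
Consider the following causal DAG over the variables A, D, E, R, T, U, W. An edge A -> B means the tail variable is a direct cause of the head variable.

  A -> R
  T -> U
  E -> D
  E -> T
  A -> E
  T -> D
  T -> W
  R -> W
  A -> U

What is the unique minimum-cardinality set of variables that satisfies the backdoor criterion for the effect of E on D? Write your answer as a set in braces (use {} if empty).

{}

Variables eligible for adjustment (non-descendants of E, excluding E and D): {A, R}.
Backdoor paths from E to D:
  P1: E <- A -> R -> W <- T -> D
  P2: E <- A -> U <- T -> D
Each backdoor path contains an unconditioned collider, so every path is already blocked with the empty conditioning set:
  P1: blocked at collider W (neither it nor any descendant is in the conditioning set).
  P2: blocked at collider U (neither it nor any descendant is in the conditioning set).
The empty set is therefore the unique smallest valid set.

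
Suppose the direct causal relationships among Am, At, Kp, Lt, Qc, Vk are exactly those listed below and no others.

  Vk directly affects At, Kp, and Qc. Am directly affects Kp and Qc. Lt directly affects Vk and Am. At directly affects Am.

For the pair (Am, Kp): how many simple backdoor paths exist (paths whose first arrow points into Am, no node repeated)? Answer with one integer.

2

A backdoor path from Am to Kp is any simple undirected path whose first edge points into Am (i.e. leaves Am via a parent).
Parents of Am: {At, Lt}.
Enumerating:
  P1: Am <- Lt -> Vk -> Kp
  P2: Am <- At <- Vk -> Kp
That exhausts the simple backdoor paths. Count: 2.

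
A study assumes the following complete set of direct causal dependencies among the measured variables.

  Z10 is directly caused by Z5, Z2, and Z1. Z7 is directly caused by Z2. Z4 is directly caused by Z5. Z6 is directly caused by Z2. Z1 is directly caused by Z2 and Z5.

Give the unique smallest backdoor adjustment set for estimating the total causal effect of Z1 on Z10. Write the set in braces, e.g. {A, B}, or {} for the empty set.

Variables eligible for adjustment (non-descendants of Z1, excluding Z1 and Z10): {Z2, Z4, Z5, Z6, Z7}.
Backdoor paths from Z1 to Z10:
  P1: Z1 <- Z2 -> Z10
  P2: Z1 <- Z5 -> Z10
The empty set is not sufficient: P1 (Z1 <- Z2 -> Z10) has no collider blocking it and no conditioned non-collider, so it is open.
Try {Z2, Z5}:
  P1: blocked at fork node Z2 ∈ conditioning set.
  P2: blocked at fork node Z5 ∈ conditioning set.
{Z2, Z5} contains no descendant of Z1 and blocks every backdoor path.
Every element of {Z2, Z5} is needed (dropping Z2 leaves P1 open; dropping Z5 leaves P2 open), so no proper subset is valid.
Among all size-2 subsets of the eligible variables, only {Z2, Z5} blocks every backdoor path, so it is the unique smallest valid adjustment set.

{Z2, Z5}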